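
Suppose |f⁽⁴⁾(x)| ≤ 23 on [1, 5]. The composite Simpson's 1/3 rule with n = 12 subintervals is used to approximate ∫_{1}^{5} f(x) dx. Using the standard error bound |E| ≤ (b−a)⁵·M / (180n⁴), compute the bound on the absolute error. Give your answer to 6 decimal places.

0.006310

|E| ≤ (4)⁵·23 / (180·12⁴) = 23552/3732480 = 0.006310.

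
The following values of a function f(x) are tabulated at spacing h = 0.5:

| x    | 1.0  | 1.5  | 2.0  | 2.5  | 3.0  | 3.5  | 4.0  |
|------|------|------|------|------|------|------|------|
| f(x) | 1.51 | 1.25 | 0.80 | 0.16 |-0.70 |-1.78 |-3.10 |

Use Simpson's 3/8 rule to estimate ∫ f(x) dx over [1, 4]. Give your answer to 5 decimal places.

-0.48000

h = 0.5, n = 6.
(3h/8)·[y₀ + 3y₁ + 3y₂ + 2y₃ + 3y₄ + 3y₅ + y₆] = 0.1875·(-2.56) = -0.48000.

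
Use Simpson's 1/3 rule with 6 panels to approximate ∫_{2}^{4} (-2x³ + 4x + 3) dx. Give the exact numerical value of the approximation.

h = (4 − 2)/6 = 0.333333.
Nodes x₀,…,x₆ = 2, 2.333333, 2.666667, 3, 3.333333, 3.666667, 4.
f(x) = -2x³ + 4x + 3: f₀=-5, f₁=-13.074074, f₂=-24.259259, f₃=-39, f₄=-57.740741, f₅=-80.925926, f₆=-109.
(h/3)·[f₀ + 4f₁ + 2f₂ + 4f₃ + 2f₄ + 4f₅ + f₆] = 0.111111·(-810) = -90.

-90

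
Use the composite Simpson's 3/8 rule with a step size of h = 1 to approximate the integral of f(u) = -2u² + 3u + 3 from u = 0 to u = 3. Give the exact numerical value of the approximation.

h = (3 − 0)/3 = 1.
Nodes u₀,…,u₃ = 0, 1, 2, 3.
f(u) = -2u² + 3u + 3: f₀=3, f₁=4, f₂=1, f₃=-6.
(3h/8)·[f₀ + 3f₁ + 3f₂ + f₃] = 0.375·(12) = 4.5.

4.5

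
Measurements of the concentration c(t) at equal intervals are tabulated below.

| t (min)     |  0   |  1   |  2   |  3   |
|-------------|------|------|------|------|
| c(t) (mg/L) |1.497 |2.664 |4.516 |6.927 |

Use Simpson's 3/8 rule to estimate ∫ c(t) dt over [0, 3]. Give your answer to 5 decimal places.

11.23650

h = 1, n = 3.
(3h/8)·[y₀ + 3y₁ + 3y₂ + y₃] = 0.375·(29.964) = 11.23650.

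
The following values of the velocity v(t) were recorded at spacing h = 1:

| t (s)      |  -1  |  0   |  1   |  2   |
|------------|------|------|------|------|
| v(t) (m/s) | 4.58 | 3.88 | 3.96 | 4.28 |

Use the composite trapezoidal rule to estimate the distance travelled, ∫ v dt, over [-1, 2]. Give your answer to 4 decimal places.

h = 1, n = 3.
(h/2)·[y₀ + 2y₁ + 2y₂ + y₃] = 0.5·(24.54) = 12.2700.

12.2700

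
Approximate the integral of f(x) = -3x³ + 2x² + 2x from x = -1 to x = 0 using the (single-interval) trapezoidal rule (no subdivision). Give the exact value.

T = (b−a)/2 · [f(-1) + f(0)] = 0.5·[3 + 0] = 1.5.

1.5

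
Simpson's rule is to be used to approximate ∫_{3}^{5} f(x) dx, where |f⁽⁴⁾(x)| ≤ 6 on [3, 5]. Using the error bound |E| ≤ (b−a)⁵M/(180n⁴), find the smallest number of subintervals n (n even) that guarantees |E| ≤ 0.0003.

Need 192/(180n⁴) ≤ 0.0003.
n⁴ ≥ 192/(180·0.0003) = 3555.56 ⇒ n ≥ 7.7219, so the smallest even n is 8. (n must be even for Simpson's rule.)

8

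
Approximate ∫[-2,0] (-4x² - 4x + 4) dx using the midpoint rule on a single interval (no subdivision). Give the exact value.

8

M = (b−a)·f(-1) = 2·(4) = 8.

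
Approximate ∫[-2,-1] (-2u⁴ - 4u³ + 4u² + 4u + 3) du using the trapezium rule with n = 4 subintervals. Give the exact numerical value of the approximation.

8.87109375

h = (-1 − (-2))/4 = 0.25.
Nodes u₀,…,u₄ = -2, -1.75, -1.5, -1.25, -1.
f(u) = -2u⁴ - 4u³ + 4u² + 4u + 3: f₀=11, f₁=10.9296875, f₂=9.375, f₃=7.1796875, f₄=5.
(h/2)·[f₀ + 2f₁ + 2f₂ + 2f₃ + f₄] = 0.125·(70.96875) = 8.87109375.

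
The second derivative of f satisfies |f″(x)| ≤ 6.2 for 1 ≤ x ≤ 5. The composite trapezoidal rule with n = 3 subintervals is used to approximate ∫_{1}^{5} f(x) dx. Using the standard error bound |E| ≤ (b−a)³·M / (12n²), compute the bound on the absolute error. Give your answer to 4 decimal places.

3.6741

|E| ≤ (4)³·6.2 / (12·3²) = 396.8/108 = 3.6741.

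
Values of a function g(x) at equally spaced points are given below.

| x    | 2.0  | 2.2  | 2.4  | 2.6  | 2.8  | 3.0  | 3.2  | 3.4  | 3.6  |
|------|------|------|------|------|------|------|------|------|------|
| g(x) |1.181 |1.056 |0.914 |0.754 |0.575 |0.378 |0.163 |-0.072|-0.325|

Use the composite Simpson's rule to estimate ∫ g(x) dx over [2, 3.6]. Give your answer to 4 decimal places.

0.8416

h = 0.2, n = 8.
(h/3)·[y₀ + 4y₁ + 2y₂ + 4y₃ + 2y₄ + 4y₅ + 2y₆ + 4y₇ + y₈] = 0.066667·(12.624) = 0.8416.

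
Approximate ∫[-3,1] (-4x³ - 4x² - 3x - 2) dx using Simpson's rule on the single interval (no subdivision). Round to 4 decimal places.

S = (b−a)/6 · [f(-3) + 4f(-1) + f(1)] = 0.666667·[79 + 4·1 + (-13)] = 46.6667.

46.6667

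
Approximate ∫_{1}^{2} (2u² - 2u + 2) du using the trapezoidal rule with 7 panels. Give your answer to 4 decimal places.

h = (2 − 1)/7 = 0.142857.
Nodes u₀,…,u₇ = 1, 1.142857, 1.285714, 1.428571, 1.571429, 1.714286, 1.857143, 2.
f(u) = 2u² - 2u + 2: f₀=2, f₁=2.326531, f₂=2.734694, f₃=3.224490, f₄=3.795918, f₅=4.448980, f₆=5.183673, f₇=6.
(h/2)·[f₀ + 2f₁ + 2f₂ + 2f₃ + 2f₄ + 2f₅ + 2f₆ + f₇] = 0.071429·(51.428571) = 3.6735.

3.6735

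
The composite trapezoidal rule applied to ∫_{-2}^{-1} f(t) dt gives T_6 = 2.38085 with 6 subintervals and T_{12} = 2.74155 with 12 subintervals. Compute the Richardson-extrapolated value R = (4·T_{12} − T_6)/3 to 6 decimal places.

R = (4·T_{12} − T_6) / 3 = (4·2.74155 − 2.38085)/3 = (8.58535)/3 = 2.861783.

2.861783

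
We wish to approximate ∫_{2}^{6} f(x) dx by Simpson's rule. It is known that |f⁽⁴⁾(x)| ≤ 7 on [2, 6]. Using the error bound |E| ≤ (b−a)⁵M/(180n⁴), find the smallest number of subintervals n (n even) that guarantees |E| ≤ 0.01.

Need 7168/(180n⁴) ≤ 0.01.
n⁴ ≥ 7168/(180·0.01) = 3982.22 ⇒ n ≥ 7.9439, so the smallest even n is 8. (n must be even for Simpson's rule.)

8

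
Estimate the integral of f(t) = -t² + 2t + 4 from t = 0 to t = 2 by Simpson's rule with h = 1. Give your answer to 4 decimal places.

h = (2 − 0)/2 = 1.
Nodes t₀,…,t₂ = 0, 1, 2.
f(t) = -t² + 2t + 4: f₀=4, f₁=5, f₂=4.
(h/3)·[f₀ + 4f₁ + f₂] = 0.333333·(28) = 9.3333.

9.3333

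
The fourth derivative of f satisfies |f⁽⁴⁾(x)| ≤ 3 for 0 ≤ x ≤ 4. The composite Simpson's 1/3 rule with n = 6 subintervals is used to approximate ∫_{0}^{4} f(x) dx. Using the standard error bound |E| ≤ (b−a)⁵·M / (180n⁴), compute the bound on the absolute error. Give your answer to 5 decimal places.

|E| ≤ (4)⁵·3 / (180·6⁴) = 3072/233280 = 0.01317.

0.01317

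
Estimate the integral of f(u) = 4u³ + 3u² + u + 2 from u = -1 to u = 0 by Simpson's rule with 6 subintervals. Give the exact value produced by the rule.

h = (0 − (-1))/6 = 0.166667.
Nodes u₀,…,u₆ = -1, -0.833333, -0.666667, -0.5, -0.333333, -0.166667, 0.
f(u) = 4u³ + 3u² + u + 2: f₀=0, f₁=0.935185, f₂=1.481481, f₃=1.75, f₄=1.851852, f₅=1.898148, f₆=2.
(h/3)·[f₀ + 4f₁ + 2f₂ + 4f₃ + 2f₄ + 4f₅ + f₆] = 0.055556·(27) = 1.5.

1.5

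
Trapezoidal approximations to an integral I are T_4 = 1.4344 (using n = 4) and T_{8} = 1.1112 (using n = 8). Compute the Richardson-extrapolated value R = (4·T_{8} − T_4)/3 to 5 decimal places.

1.00347

R = (4·T_{8} − T_4) / 3 = (4·1.1112 − 1.4344)/3 = (3.0104)/3 = 1.00347.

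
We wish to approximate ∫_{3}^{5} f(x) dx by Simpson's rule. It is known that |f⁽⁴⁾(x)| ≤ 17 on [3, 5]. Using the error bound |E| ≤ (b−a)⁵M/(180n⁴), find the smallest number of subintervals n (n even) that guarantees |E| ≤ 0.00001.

Need 544/(180n⁴) ≤ 0.00001.
n⁴ ≥ 544/(180·0.00001) = 302222 ⇒ n ≥ 23.4467, so the smallest even n is 24. (n must be even for Simpson's rule.)

24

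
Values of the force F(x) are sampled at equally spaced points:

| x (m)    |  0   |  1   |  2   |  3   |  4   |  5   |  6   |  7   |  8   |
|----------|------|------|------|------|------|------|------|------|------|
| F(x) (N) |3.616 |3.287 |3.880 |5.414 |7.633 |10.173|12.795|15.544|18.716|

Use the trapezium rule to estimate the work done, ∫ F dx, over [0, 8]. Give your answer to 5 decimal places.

69.89200

h = 1, n = 8.
(h/2)·[y₀ + 2y₁ + 2y₂ + 2y₃ + 2y₄ + 2y₅ + 2y₆ + 2y₇ + y₈] = 0.5·(139.784) = 69.89200.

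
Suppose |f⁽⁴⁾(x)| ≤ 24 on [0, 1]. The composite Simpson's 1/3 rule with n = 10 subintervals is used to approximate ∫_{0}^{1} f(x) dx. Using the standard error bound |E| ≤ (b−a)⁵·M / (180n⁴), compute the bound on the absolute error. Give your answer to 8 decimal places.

0.00001333

|E| ≤ (1)⁵·24 / (180·10⁴) = 24/1800000 = 0.00001333.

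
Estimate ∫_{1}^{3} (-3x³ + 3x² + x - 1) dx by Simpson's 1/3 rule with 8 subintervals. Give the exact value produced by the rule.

h = (3 − 1)/8 = 0.25.
Nodes x₀,…,x₈ = 1, 1.25, 1.5, 1.75, 2, 2.25, 2.5, 2.75, 3.
f(x) = -3x³ + 3x² + x - 1: f₀=0, f₁=-0.921875, f₂=-2.875, f₃=-6.140625, f₄=-11, f₅=-17.734375, f₆=-26.625, f₇=-37.953125, f₈=-52.
(h/3)·[f₀ + 4f₁ + 2f₂ + 4f₃ + 2f₄ + 4f₅ + 2f₆ + 4f₇ + f₈] = 0.083333·(-384) = -32.

-32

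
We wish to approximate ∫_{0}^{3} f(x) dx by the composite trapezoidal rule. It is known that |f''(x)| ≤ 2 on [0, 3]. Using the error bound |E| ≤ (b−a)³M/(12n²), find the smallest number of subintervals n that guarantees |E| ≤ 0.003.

39

Need 54/(12n²) ≤ 0.003.
n² ≥ 54/(12·0.003) = 1500 ⇒ n ≥ 38.7298, so the smallest n is 39.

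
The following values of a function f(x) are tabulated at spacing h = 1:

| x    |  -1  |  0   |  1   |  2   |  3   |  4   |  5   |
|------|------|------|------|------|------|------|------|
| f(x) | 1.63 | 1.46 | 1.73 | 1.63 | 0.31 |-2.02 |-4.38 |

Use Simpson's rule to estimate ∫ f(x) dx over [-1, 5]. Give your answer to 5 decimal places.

1.87000

h = 1, n = 6.
(h/3)·[y₀ + 4y₁ + 2y₂ + 4y₃ + 2y₄ + 4y₅ + y₆] = 0.333333·(5.61) = 1.87000.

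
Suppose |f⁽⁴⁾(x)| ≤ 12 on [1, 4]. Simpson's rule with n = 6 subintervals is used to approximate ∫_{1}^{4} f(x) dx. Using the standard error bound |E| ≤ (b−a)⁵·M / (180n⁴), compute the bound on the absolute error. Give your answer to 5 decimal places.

0.01250

|E| ≤ (3)⁵·12 / (180·6⁴) = 2916/233280 = 0.01250.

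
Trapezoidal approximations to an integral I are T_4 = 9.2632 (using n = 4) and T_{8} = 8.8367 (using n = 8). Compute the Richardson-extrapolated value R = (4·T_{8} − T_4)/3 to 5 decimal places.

8.69453

R = (4·T_{8} − T_4) / 3 = (4·8.8367 − 9.2632)/3 = (26.0836)/3 = 8.69453.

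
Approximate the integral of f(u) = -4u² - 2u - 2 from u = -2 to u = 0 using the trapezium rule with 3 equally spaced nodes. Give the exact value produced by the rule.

-12

h = (0 − (-2))/2 = 1.
Nodes u₀,…,u₂ = -2, -1, 0.
f(u) = -4u² - 2u - 2: f₀=-14, f₁=-4, f₂=-2.
(h/2)·[f₀ + 2f₁ + f₂] = 0.5·(-24) = -12.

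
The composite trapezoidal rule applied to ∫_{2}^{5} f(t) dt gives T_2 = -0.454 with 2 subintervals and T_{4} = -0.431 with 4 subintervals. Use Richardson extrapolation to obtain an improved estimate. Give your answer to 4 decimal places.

-0.4233

R = (4·T_{4} − T_2) / 3 = (4·(-0.431) − (-0.454))/3 = (-1.270)/3 = -0.4233.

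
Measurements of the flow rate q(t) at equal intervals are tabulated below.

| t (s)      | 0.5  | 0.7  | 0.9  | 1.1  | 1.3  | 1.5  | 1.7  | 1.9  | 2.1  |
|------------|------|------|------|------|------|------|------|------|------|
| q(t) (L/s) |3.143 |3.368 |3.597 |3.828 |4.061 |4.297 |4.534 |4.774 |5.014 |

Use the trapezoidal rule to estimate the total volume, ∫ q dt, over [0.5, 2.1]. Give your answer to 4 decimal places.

h = 0.2, n = 8.
(h/2)·[y₀ + 2y₁ + 2y₂ + 2y₃ + 2y₄ + 2y₅ + 2y₆ + 2y₇ + y₈] = 0.1·(65.075) = 6.5075.

6.5075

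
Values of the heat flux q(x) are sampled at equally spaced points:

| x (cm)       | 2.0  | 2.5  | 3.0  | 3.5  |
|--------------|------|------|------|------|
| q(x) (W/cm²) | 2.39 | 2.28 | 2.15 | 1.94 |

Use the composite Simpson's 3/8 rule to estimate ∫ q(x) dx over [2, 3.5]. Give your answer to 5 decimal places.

h = 0.5, n = 3.
(3h/8)·[y₀ + 3y₁ + 3y₂ + y₃] = 0.1875·(17.62) = 3.30375.

3.30375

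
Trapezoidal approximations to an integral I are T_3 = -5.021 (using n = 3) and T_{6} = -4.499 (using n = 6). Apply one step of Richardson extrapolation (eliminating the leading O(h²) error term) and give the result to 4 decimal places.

-4.3250

R = (4·T_{6} − T_3) / 3 = (4·(-4.499) − (-5.021))/3 = (-12.975)/3 = -4.3250.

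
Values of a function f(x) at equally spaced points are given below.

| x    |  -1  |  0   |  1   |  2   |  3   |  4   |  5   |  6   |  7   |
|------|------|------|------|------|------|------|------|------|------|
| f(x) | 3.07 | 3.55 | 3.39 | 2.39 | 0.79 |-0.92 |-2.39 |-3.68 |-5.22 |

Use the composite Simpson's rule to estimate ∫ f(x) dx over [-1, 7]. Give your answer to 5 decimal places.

2.26333

h = 1, n = 8.
(h/3)·[y₀ + 4y₁ + 2y₂ + 4y₃ + 2y₄ + 4y₅ + 2y₆ + 4y₇ + y₈] = 0.333333·(6.79) = 2.26333.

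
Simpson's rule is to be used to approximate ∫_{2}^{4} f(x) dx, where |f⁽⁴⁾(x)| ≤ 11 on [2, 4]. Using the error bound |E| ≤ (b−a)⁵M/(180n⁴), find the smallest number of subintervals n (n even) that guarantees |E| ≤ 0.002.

Need 352/(180n⁴) ≤ 0.002.
n⁴ ≥ 352/(180·0.002) = 977.778 ⇒ n ≥ 5.5919, so the smallest even n is 6. (n must be even for Simpson's rule.)

6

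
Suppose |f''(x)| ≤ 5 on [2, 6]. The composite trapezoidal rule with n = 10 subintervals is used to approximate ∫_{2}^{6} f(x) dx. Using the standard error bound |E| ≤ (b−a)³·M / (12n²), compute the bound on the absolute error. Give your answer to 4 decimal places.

0.2667

|E| ≤ (4)³·5 / (12·10²) = 320/1200 = 0.2667.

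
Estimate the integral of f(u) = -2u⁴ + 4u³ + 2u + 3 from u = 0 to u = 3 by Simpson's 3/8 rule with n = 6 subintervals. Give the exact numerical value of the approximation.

1.6875

h = (3 − 0)/6 = 0.5.
Nodes u₀,…,u₆ = 0, 0.5, 1, 1.5, 2, 2.5, 3.
f(u) = -2u⁴ + 4u³ + 2u + 3: f₀=3, f₁=4.375, f₂=7, f₃=9.375, f₄=7, f₅=-7.625, f₆=-45.
(3h/8)·[f₀ + 3f₁ + 3f₂ + 2f₃ + 3f₄ + 3f₅ + f₆] = 0.1875·(9) = 1.6875.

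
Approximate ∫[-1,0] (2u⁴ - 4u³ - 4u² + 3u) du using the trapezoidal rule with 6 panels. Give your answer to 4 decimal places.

h = (0 − (-1))/6 = 0.166667.
Nodes u₀,…,u₆ = -1, -0.833333, -0.666667, -0.5, -0.333333, -0.166667, 0.
f(u) = 2u⁴ - 4u³ - 4u² + 3u: f₀=-1, f₁=-1.998457, f₂=-2.197531, f₃=-1.875, f₄=-1.271605, f₅=-0.591049, f₆=0.
(h/2)·[f₀ + 2f₁ + 2f₂ + 2f₃ + 2f₄ + 2f₅ + f₆] = 0.083333·(-16.867284) = -1.4056.

-1.4056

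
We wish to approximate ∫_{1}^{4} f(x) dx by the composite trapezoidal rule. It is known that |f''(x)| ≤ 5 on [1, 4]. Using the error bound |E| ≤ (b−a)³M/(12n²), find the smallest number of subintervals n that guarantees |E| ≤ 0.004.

54

Need 135/(12n²) ≤ 0.004.
n² ≥ 135/(12·0.004) = 2812.5 ⇒ n ≥ 53.0330, so the smallest n is 54.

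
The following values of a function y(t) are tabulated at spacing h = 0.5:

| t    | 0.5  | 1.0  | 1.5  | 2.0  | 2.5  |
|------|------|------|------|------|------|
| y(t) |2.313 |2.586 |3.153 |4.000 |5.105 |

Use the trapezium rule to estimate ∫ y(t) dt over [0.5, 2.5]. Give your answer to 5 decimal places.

h = 0.5, n = 4.
(h/2)·[y₀ + 2y₁ + 2y₂ + 2y₃ + y₄] = 0.25·(26.896) = 6.72400.

6.72400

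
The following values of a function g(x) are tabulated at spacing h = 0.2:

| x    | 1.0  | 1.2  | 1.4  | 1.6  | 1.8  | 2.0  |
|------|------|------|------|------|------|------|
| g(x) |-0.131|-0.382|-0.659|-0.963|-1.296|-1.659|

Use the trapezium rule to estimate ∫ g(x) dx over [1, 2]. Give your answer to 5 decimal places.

-0.83900

h = 0.2, n = 5.
(h/2)·[y₀ + 2y₁ + 2y₂ + 2y₃ + 2y₄ + y₅] = 0.1·(-8.390) = -0.83900.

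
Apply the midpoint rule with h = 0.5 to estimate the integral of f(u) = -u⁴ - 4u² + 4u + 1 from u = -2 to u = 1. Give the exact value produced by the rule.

h = (1 − (-2))/6 = 0.5.
Midpoints m₁,…,m₆ = -1.75, -1.25, -0.75, -0.25, 0.25, 0.75.
f(m₁)=-27.62890625, f(m₂)=-12.69140625, f(m₃)=-4.56640625, f(m₄)=-0.25390625, f(m₅)=1.74609375, f(m₆)=1.43359375.
h·[f(m₁) + f(m₂) + f(m₃) + f(m₄) + f(m₅) + f(m₆)] = 0.5·(-41.9609375) = -20.98046875.

-20.98046875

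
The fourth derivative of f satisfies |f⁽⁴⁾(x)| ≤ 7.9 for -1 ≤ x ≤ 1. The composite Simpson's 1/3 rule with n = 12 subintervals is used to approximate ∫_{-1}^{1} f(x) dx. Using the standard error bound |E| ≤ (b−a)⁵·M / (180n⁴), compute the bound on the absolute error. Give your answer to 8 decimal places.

|E| ≤ (2)⁵·7.9 / (180·12⁴) = 252.8/3732480 = 0.00006773.

0.00006773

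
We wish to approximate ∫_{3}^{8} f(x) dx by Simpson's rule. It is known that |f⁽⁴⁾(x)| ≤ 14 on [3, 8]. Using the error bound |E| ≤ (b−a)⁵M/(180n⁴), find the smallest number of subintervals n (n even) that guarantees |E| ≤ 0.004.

16

Need 43750/(180n⁴) ≤ 0.004.
n⁴ ≥ 43750/(180·0.004) = 60763.9 ⇒ n ≥ 15.7004, so the smallest even n is 16. (n must be even for Simpson's rule.)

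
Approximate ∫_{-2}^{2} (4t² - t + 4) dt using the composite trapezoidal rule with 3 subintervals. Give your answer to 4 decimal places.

42.0741

h = (2 − (-2))/3 = 1.333333.
Nodes t₀,…,t₃ = -2, -0.666667, 0.666667, 2.
f(t) = 4t² - t + 4: f₀=22, f₁=6.444444, f₂=5.111111, f₃=18.
(h/2)·[f₀ + 2f₁ + 2f₂ + f₃] = 0.666667·(63.111111) = 42.0741.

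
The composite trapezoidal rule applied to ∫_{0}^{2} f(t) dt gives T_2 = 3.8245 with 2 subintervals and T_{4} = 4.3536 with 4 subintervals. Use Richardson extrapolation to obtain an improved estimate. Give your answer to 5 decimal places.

4.52997

R = (4·T_{4} − T_2) / 3 = (4·4.3536 − 3.8245)/3 = (13.5899)/3 = 4.52997.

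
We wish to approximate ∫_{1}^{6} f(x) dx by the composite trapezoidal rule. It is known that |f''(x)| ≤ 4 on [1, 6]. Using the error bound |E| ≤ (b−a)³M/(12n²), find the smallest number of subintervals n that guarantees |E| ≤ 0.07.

Need 500/(12n²) ≤ 0.07.
n² ≥ 500/(12·0.07) = 595.238 ⇒ n ≥ 24.3975, so the smallest n is 25.

25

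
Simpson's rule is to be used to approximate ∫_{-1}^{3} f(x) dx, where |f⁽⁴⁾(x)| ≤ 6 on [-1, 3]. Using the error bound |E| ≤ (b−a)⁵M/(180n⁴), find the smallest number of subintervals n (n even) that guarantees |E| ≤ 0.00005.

30

Need 6144/(180n⁴) ≤ 0.00005.
n⁴ ≥ 6144/(180·0.00005) = 682667 ⇒ n ≥ 28.7443, so the smallest even n is 30. (n must be even for Simpson's rule.)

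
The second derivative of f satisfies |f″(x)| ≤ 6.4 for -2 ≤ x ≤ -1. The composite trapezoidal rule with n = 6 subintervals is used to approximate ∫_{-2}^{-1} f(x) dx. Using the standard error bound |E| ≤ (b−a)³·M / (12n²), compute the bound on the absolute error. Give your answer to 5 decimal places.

0.01481

|E| ≤ (1)³·6.4 / (12·6²) = 6.4/432 = 0.01481.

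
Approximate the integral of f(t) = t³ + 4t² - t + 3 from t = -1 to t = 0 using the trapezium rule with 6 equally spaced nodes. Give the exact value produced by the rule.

h = (0 − (-1))/5 = 0.2.
Nodes t₀,…,t₅ = -1, -0.8, -0.6, -0.4, -0.2, 0.
f(t) = t³ + 4t² - t + 3: f₀=7, f₁=5.848, f₂=4.824, f₃=3.976, f₄=3.352, f₅=3.
(h/2)·[f₀ + 2f₁ + 2f₂ + 2f₃ + 2f₄ + f₅] = 0.1·(46) = 4.6.

4.6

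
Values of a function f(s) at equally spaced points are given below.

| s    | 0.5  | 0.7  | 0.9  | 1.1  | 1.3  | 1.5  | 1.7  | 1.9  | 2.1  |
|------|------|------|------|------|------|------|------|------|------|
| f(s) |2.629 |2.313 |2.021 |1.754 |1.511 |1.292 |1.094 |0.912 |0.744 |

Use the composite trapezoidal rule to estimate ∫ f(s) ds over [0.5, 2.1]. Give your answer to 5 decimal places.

2.51670

h = 0.2, n = 8.
(h/2)·[y₀ + 2y₁ + 2y₂ + 2y₃ + 2y₄ + 2y₅ + 2y₆ + 2y₇ + y₈] = 0.1·(25.167) = 2.51670.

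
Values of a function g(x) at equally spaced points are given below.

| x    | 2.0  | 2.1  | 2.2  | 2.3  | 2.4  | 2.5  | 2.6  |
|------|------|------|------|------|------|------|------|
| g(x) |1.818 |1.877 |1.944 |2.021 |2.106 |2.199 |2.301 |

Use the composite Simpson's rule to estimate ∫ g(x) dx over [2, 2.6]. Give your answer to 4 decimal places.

h = 0.1, n = 6.
(h/3)·[y₀ + 4y₁ + 2y₂ + 4y₃ + 2y₄ + 4y₅ + y₆] = 0.033333·(36.607) = 1.2202.

1.2202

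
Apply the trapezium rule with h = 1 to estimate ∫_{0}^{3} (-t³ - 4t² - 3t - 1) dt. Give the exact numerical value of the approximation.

h = (3 − 0)/3 = 1.
Nodes t₀,…,t₃ = 0, 1, 2, 3.
f(t) = -t³ - 4t² - 3t - 1: f₀=-1, f₁=-9, f₂=-31, f₃=-73.
(h/2)·[f₀ + 2f₁ + 2f₂ + f₃] = 0.5·(-154) = -77.

-77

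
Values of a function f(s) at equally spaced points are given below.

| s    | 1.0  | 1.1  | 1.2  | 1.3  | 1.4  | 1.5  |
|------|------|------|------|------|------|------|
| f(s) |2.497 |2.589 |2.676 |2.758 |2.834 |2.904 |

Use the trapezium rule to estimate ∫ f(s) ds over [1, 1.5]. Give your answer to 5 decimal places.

h = 0.1, n = 5.
(h/2)·[y₀ + 2y₁ + 2y₂ + 2y₃ + 2y₄ + y₅] = 0.05·(27.115) = 1.35575.

1.35575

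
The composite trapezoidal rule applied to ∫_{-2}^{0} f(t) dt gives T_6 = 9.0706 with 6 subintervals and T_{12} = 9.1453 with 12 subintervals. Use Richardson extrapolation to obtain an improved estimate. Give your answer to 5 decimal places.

R = (4·T_{12} − T_6) / 3 = (4·9.1453 − 9.0706)/3 = (27.5106)/3 = 9.17020.

9.17020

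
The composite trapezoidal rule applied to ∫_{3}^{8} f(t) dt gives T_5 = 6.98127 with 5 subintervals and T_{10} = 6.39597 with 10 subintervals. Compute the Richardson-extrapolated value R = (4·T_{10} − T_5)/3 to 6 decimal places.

6.200870

R = (4·T_{10} − T_5) / 3 = (4·6.39597 − 6.98127)/3 = (18.60261)/3 = 6.200870.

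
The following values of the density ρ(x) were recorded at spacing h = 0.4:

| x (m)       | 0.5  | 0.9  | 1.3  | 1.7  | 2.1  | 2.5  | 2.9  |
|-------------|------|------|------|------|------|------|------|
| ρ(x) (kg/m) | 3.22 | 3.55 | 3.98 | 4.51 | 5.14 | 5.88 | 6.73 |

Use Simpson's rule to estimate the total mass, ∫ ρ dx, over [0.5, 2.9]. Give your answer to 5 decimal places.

h = 0.4, n = 6.
(h/3)·[y₀ + 4y₁ + 2y₂ + 4y₃ + 2y₄ + 4y₅ + y₆] = 0.133333·(83.95) = 11.19333.

11.19333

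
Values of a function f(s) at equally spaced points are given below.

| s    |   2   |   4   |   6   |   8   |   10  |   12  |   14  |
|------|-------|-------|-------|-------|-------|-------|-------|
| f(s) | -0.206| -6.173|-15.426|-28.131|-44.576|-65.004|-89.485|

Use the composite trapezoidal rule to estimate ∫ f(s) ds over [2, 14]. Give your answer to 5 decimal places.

-408.31100

h = 2, n = 6.
(h/2)·[y₀ + 2y₁ + 2y₂ + 2y₃ + 2y₄ + 2y₅ + y₆] = 1·(-408.311) = -408.31100.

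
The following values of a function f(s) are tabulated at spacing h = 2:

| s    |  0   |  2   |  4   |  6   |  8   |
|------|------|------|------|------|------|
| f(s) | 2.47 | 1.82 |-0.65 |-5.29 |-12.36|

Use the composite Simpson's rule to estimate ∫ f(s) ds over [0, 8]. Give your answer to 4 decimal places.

-16.7133

h = 2, n = 4.
(h/3)·[y₀ + 4y₁ + 2y₂ + 4y₃ + y₄] = 0.666667·(-25.07) = -16.7133.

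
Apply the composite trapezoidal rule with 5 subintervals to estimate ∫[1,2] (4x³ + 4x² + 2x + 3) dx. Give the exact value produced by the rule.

h = (2 − 1)/5 = 0.2.
Nodes x₀,…,x₅ = 1, 1.2, 1.4, 1.6, 1.8, 2.
f(x) = 4x³ + 4x² + 2x + 3: f₀=13, f₁=18.072, f₂=24.616, f₃=32.824, f₄=42.888, f₅=55.
(h/2)·[f₀ + 2f₁ + 2f₂ + 2f₃ + 2f₄ + f₅] = 0.1·(304.8) = 30.48.

30.48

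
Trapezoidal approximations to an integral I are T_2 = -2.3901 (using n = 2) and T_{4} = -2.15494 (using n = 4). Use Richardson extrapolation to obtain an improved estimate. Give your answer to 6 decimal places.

-2.076553

R = (4·T_{4} − T_2) / 3 = (4·(-2.15494) − (-2.3901))/3 = (-6.22966)/3 = -2.076553.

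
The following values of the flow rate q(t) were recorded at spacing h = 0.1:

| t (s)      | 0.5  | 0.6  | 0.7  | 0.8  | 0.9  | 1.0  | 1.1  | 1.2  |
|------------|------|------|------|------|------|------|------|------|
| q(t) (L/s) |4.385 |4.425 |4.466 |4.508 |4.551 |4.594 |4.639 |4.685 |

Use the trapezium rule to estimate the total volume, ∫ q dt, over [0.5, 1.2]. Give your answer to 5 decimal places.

h = 0.1, n = 7.
(h/2)·[y₀ + 2y₁ + 2y₂ + 2y₃ + 2y₄ + 2y₅ + 2y₆ + y₇] = 0.05·(63.436) = 3.17180.

3.17180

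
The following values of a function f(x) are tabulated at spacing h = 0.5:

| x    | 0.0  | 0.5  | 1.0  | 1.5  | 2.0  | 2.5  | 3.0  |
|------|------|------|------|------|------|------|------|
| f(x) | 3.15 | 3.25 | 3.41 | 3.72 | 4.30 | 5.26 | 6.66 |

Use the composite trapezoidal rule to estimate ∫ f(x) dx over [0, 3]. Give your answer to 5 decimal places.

h = 0.5, n = 6.
(h/2)·[y₀ + 2y₁ + 2y₂ + 2y₃ + 2y₄ + 2y₅ + y₆] = 0.25·(49.69) = 12.42250.

12.42250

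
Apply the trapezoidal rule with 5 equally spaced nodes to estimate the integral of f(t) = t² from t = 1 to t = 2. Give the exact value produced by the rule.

h = (2 − 1)/4 = 0.25.
Nodes t₀,…,t₄ = 1, 1.25, 1.5, 1.75, 2.
f(t) = t²: f₀=1, f₁=1.5625, f₂=2.25, f₃=3.0625, f₄=4.
(h/2)·[f₀ + 2f₁ + 2f₂ + 2f₃ + f₄] = 0.125·(18.75) = 2.34375.

2.34375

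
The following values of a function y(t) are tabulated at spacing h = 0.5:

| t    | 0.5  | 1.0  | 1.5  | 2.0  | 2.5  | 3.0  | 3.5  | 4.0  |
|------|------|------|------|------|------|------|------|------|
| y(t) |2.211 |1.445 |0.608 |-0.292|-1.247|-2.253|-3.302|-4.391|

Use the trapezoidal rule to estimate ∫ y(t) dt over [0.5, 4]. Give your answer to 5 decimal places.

h = 0.5, n = 7.
(h/2)·[y₀ + 2y₁ + 2y₂ + 2y₃ + 2y₄ + 2y₅ + 2y₆ + y₇] = 0.25·(-12.262) = -3.06550.

-3.06550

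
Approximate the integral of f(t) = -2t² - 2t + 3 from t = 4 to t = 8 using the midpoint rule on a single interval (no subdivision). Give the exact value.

M = (b−a)·f(6) = 4·(-81) = -324.

-324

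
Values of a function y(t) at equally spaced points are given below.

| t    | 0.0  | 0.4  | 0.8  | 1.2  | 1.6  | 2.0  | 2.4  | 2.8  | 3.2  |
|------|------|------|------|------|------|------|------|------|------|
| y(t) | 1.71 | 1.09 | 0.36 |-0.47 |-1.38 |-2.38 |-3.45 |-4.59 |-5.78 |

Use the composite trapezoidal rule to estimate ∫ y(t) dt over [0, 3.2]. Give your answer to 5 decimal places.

h = 0.4, n = 8.
(h/2)·[y₀ + 2y₁ + 2y₂ + 2y₃ + 2y₄ + 2y₅ + 2y₆ + 2y₇ + y₈] = 0.2·(-25.71) = -5.14200.

-5.14200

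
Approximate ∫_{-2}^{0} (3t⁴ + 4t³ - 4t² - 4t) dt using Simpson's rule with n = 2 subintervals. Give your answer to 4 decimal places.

h = (0 − (-2))/2 = 1.
Nodes t₀,…,t₂ = -2, -1, 0.
f(t) = 3t⁴ + 4t³ - 4t² - 4t: f₀=8, f₁=-1, f₂=0.
(h/3)·[f₀ + 4f₁ + f₂] = 0.333333·(4) = 1.3333.

1.3333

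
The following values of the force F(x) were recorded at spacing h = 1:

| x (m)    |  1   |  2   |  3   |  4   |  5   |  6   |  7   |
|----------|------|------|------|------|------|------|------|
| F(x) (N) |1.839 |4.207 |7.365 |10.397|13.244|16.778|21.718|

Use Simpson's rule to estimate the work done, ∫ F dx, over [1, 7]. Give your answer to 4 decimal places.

h = 1, n = 6.
(h/3)·[y₀ + 4y₁ + 2y₂ + 4y₃ + 2y₄ + 4y₅ + y₆] = 0.333333·(190.303) = 63.4343.

63.4343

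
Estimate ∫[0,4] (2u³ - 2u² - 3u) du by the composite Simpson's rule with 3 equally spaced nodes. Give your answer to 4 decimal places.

h = (4 − 0)/2 = 2.
Nodes u₀,…,u₂ = 0, 2, 4.
f(u) = 2u³ - 2u² - 3u: f₀=0, f₁=2, f₂=84.
(h/3)·[f₀ + 4f₁ + f₂] = 0.666667·(92) = 61.3333.

61.3333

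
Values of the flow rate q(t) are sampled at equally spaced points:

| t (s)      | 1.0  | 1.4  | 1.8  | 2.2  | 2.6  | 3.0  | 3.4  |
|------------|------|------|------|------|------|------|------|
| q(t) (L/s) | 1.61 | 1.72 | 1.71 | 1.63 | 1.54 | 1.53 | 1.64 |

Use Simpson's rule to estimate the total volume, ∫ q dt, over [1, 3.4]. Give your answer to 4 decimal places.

3.9027

h = 0.4, n = 6.
(h/3)·[y₀ + 4y₁ + 2y₂ + 4y₃ + 2y₄ + 4y₅ + y₆] = 0.133333·(29.27) = 3.9027.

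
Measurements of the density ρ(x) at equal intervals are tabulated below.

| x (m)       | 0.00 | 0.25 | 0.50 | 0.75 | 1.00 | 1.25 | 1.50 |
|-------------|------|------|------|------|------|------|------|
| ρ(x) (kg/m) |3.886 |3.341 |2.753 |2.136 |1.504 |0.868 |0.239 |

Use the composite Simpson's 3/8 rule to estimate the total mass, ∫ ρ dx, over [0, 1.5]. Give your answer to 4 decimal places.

3.1683

h = 0.25, n = 6.
(3h/8)·[y₀ + 3y₁ + 3y₂ + 2y₃ + 3y₄ + 3y₅ + y₆] = 0.09375·(33.795) = 3.1683.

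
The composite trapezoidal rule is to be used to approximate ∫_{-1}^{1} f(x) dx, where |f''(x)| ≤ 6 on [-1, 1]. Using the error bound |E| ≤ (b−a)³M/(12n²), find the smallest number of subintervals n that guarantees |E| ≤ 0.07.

8

Need 48/(12n²) ≤ 0.07.
n² ≥ 48/(12·0.07) = 57.1429 ⇒ n ≥ 7.5593, so the smallest n is 8.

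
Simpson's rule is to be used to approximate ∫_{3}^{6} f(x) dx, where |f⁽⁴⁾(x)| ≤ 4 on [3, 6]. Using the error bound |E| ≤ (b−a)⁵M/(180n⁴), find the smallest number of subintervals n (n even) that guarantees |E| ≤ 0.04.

Need 972/(180n⁴) ≤ 0.04.
n⁴ ≥ 972/(180·0.04) = 135 ⇒ n ≥ 3.4087, so the smallest even n is 4. (n must be even for Simpson's rule.)

4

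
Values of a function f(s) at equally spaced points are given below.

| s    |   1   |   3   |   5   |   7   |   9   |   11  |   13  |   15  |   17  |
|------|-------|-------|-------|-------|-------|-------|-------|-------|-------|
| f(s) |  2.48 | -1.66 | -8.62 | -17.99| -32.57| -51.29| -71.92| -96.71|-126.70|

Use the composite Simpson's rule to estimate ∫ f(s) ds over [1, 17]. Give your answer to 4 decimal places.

h = 2, n = 8.
(h/3)·[y₀ + 4y₁ + 2y₂ + 4y₃ + 2y₄ + 4y₅ + 2y₆ + 4y₇ + y₈] = 0.666667·(-1021.04) = -680.6933.

-680.6933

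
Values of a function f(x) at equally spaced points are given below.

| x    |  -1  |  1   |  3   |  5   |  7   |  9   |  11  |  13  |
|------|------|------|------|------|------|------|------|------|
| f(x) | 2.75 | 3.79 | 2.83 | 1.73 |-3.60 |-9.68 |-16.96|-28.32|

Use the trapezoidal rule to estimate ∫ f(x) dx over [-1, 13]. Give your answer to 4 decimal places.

h = 2, n = 7.
(h/2)·[y₀ + 2y₁ + 2y₂ + 2y₃ + 2y₄ + 2y₅ + 2y₆ + y₇] = 1·(-69.35) = -69.3500.

-69.3500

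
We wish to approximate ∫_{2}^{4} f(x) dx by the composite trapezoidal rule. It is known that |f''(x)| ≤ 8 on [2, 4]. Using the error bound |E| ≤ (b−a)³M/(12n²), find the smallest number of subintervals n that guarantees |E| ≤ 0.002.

Need 64/(12n²) ≤ 0.002.
n² ≥ 64/(12·0.002) = 2666.67 ⇒ n ≥ 51.6398, so the smallest n is 52.

52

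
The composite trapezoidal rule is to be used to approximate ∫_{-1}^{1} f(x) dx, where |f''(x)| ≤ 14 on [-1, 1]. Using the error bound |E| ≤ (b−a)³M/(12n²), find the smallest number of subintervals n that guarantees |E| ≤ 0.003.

56

Need 112/(12n²) ≤ 0.003.
n² ≥ 112/(12·0.003) = 3111.11 ⇒ n ≥ 55.7773, so the smallest n is 56.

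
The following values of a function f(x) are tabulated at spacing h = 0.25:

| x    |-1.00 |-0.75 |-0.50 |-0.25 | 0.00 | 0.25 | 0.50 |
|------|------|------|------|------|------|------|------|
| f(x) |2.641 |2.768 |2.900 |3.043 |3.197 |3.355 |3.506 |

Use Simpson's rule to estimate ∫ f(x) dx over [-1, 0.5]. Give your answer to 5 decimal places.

h = 0.25, n = 6.
(h/3)·[y₀ + 4y₁ + 2y₂ + 4y₃ + 2y₄ + 4y₅ + y₆] = 0.083333·(55.005) = 4.58375.

4.58375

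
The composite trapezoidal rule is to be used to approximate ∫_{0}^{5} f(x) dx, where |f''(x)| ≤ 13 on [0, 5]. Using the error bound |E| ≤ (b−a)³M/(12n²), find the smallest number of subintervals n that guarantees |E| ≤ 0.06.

Need 1625/(12n²) ≤ 0.06.
n² ≥ 1625/(12·0.06) = 2256.94 ⇒ n ≥ 47.5073, so the smallest n is 48.

48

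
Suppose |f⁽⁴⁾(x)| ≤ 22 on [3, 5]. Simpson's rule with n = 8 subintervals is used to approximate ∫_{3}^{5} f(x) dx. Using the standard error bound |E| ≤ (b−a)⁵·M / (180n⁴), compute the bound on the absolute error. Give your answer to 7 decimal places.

|E| ≤ (2)⁵·22 / (180·8⁴) = 704/737280 = 0.0009549.

0.0009549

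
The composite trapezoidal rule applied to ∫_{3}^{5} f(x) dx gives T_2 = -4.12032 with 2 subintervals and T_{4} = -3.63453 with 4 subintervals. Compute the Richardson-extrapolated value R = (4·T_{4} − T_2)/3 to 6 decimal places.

R = (4·T_{4} − T_2) / 3 = (4·(-3.63453) − (-4.12032))/3 = (-10.41780)/3 = -3.472600.

-3.472600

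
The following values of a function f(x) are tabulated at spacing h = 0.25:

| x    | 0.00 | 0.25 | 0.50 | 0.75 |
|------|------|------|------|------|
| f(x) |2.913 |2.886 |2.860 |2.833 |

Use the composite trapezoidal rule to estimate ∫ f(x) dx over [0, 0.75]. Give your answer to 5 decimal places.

2.15475

h = 0.25, n = 3.
(h/2)·[y₀ + 2y₁ + 2y₂ + y₃] = 0.125·(17.238) = 2.15475.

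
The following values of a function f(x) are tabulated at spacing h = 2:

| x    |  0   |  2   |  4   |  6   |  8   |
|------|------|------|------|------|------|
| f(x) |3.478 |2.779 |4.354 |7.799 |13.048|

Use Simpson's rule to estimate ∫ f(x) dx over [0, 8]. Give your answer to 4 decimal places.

45.0307

h = 2, n = 4.
(h/3)·[y₀ + 4y₁ + 2y₂ + 4y₃ + y₄] = 0.666667·(67.546) = 45.0307.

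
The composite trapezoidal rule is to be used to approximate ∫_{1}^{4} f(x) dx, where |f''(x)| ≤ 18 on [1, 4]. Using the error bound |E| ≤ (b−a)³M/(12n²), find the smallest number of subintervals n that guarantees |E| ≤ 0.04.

Need 486/(12n²) ≤ 0.04.
n² ≥ 486/(12·0.04) = 1012.5 ⇒ n ≥ 31.8198, so the smallest n is 32.

32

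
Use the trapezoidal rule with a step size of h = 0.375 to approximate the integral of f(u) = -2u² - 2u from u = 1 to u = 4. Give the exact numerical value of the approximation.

-57.140625

h = (4 − 1)/8 = 0.375.
Nodes u₀,…,u₈ = 1, 1.375, 1.75, 2.125, 2.5, 2.875, 3.25, 3.625, 4.
f(u) = -2u² - 2u: f₀=-4, f₁=-6.53125, f₂=-9.625, f₃=-13.28125, f₄=-17.5, f₅=-22.28125, f₆=-27.625, f₇=-33.53125, f₈=-40.
(h/2)·[f₀ + 2f₁ + 2f₂ + 2f₃ + 2f₄ + 2f₅ + 2f₆ + 2f₇ + f₈] = 0.1875·(-304.75) = -57.140625.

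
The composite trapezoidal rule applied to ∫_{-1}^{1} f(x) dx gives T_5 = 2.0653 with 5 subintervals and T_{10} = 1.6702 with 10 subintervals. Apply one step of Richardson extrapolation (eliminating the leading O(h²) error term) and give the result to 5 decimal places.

1.53850

R = (4·T_{10} − T_5) / 3 = (4·1.6702 − 2.0653)/3 = (4.6155)/3 = 1.53850.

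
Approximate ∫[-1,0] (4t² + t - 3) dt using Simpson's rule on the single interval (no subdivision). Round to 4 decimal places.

S = (b−a)/6 · [f(-1) + 4f(-0.5) + f(0)] = 0.166667·[0 + 4·(-2.5) + (-3)] = -2.1667.

-2.1667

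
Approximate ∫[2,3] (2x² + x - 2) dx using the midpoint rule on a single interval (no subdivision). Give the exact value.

M = (b−a)·f(2.5) = 1·(13) = 13.

13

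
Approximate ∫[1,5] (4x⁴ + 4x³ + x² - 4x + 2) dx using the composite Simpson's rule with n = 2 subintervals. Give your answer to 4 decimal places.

h = (5 − 1)/2 = 2.
Nodes x₀,…,x₂ = 1, 3, 5.
f(x) = 4x⁴ + 4x³ + x² - 4x + 2: f₀=7, f₁=431, f₂=3007.
(h/3)·[f₀ + 4f₁ + f₂] = 0.666667·(4738) = 3158.6667.

3158.6667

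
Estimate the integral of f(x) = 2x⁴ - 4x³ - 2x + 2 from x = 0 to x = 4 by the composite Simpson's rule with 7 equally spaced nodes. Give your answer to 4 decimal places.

145.8107

h = (4 − 0)/6 = 0.666667.
Nodes x₀,…,x₆ = 0, 0.666667, 1.333333, 2, 2.666667, 3.333333, 4.
f(x) = 2x⁴ - 4x³ - 2x + 2: f₀=2, f₁=-0.123457, f₂=-3.827160, f₃=-2, f₄=21.950617, f₅=94.098765, f₆=250.
(h/3)·[f₀ + 4f₁ + 2f₂ + 4f₃ + 2f₄ + 4f₅ + f₆] = 0.222222·(656.148148) = 145.8107.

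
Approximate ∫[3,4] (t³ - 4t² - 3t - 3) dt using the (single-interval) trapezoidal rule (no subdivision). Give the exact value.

-18

T = (b−a)/2 · [f(3) + f(4)] = 0.5·[(-21) + (-15)] = -18.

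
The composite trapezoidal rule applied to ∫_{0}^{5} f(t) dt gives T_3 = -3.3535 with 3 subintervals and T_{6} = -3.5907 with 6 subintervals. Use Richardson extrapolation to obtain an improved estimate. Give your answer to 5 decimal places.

R = (4·T_{6} − T_3) / 3 = (4·(-3.5907) − (-3.3535))/3 = (-11.0093)/3 = -3.66977.

-3.66977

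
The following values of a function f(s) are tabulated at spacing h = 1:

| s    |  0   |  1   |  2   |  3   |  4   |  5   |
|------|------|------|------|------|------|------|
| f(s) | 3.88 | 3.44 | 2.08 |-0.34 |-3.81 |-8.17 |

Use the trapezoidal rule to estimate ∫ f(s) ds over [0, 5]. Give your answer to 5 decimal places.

h = 1, n = 5.
(h/2)·[y₀ + 2y₁ + 2y₂ + 2y₃ + 2y₄ + y₅] = 0.5·(-1.55) = -0.77500.

-0.77500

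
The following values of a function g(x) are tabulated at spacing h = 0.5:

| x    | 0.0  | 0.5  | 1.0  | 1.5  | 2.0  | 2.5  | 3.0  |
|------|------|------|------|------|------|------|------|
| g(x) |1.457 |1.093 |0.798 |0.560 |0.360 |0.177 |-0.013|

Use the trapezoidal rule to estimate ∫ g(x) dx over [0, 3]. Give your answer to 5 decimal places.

h = 0.5, n = 6.
(h/2)·[y₀ + 2y₁ + 2y₂ + 2y₃ + 2y₄ + 2y₅ + y₆] = 0.25·(7.420) = 1.85500.

1.85500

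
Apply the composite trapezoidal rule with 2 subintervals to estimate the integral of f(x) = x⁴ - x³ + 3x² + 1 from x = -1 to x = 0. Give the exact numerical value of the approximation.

2.71875

h = (0 − (-1))/2 = 0.5.
Nodes x₀,…,x₂ = -1, -0.5, 0.
f(x) = x⁴ - x³ + 3x² + 1: f₀=6, f₁=1.9375, f₂=1.
(h/2)·[f₀ + 2f₁ + f₂] = 0.25·(10.875) = 2.71875.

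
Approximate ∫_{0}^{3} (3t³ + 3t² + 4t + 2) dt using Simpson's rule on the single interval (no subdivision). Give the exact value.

S = (b−a)/6 · [f(0) + 4f(1.5) + f(3)] = 0.5·[2 + 4·24.875 + 122] = 111.75.

111.75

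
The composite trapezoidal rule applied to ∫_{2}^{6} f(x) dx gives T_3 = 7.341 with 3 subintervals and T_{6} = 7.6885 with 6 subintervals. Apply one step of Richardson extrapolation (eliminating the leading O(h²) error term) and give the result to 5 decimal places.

R = (4·T_{6} − T_3) / 3 = (4·7.6885 − 7.341)/3 = (23.4130)/3 = 7.80433.

7.80433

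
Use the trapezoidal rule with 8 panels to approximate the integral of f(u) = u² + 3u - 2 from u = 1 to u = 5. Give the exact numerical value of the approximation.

h = (5 − 1)/8 = 0.5.
Nodes u₀,…,u₈ = 1, 1.5, 2, 2.5, 3, 3.5, 4, 4.5, 5.
f(u) = u² + 3u - 2: f₀=2, f₁=4.75, f₂=8, f₃=11.75, f₄=16, f₅=20.75, f₆=26, f₇=31.75, f₈=38.
(h/2)·[f₀ + 2f₁ + 2f₂ + 2f₃ + 2f₄ + 2f₅ + 2f₆ + 2f₇ + f₈] = 0.25·(278) = 69.5.

69.5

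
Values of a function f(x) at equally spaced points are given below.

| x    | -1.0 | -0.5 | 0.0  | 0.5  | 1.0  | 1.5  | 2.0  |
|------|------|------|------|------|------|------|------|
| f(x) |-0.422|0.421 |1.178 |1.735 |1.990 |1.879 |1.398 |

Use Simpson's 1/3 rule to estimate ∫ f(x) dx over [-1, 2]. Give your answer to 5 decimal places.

h = 0.5, n = 6.
(h/3)·[y₀ + 4y₁ + 2y₂ + 4y₃ + 2y₄ + 4y₅ + y₆] = 0.166667·(23.452) = 3.90867.

3.90867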